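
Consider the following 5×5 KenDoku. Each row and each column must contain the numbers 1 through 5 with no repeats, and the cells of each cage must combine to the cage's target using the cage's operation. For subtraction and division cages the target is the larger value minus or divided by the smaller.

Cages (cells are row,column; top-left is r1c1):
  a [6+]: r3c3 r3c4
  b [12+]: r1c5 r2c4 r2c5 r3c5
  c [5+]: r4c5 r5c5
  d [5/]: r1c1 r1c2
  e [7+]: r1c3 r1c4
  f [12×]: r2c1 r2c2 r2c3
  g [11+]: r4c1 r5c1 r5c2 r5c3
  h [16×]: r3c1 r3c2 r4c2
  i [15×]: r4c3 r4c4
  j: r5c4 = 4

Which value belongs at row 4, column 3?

3

J is a freebie; hence r5c4 = 4.
Row 3 needs a 3, and only r3c5 is open for it.
Cage c needs two cells with sum 5, so r4c5 = 4.
Cage c's pair has sum 5; hence r5c5 = 1.
The 4 cells of cage b must have sum 12; hence r1c5 = 2.
Cage b has sum 12, so r2c4 = 2.
The 4 cells of cage b must have sum 12, leaving r2c5 = 5.
Cage h needs product 16; hence r3c1 = 2.
Cage h has product 16; hence r3c2 = 4.
The 4 cells of cage g must have sum 11, which forces r4c1 = 1.
Row 4 already has 4, so r4c2 = 2.
1 is placed in column 1; hence r1c1 = 5.
The two cells of cage d must have quotient 5, so r1c2 = 1.
The two cells of cage e must have sum 7; hence r1c3 = 4.
Cage e's pair has sum 7, which forces r1c4 = 3.
Column 2 now contains 1, leaving r2c2 = 3.
Row 2 already has 3; hence r2c3 = 1.
Column 3 now contains 1, which forces r3c3 = 5.
5 is placed in row 3, so r3c4 = 1.
5 is placed in column 3; hence r4c3 = 3.
Column 4 now contains 3; hence r4c4 = 5.
Column 1 already has 5; hence r5c1 = 3.
3 is placed in column 2, leaving r5c2 = 5.
The 4 cells of cage g must have sum 11; hence r5c3 = 2.
Row 2 already has 3, so r2c1 = 4.
The full grid is 5 1 4 3 2 / 4 3 1 2 5 / 2 4 5 1 3 / 1 2 3 5 4 / 3 5 2 4 1.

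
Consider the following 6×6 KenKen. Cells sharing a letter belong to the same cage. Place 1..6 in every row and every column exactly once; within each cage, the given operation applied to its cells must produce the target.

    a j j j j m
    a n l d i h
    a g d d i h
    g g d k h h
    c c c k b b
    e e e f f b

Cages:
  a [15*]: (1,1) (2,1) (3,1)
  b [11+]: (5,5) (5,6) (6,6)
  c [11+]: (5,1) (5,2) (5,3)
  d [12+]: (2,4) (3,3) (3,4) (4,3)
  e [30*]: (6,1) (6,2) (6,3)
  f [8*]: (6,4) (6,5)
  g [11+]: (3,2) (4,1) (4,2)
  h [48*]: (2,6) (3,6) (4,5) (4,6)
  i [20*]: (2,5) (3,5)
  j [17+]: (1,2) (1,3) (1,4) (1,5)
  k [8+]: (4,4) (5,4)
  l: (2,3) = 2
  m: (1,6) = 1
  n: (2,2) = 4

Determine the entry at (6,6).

Cage m is given; hence (1,6) = 1.
Cage n is given, so (2,2) = 4.
L is a freebie; hence (2,3) = 2.
Row 2 now contains 4, so (2,5) = 5.
5 is placed in column 5, which forces (3,5) = 4.
Column 5 already has 4, so (6,5) = 2.
Column 5 now contains 2; hence (1,5) = 6.
The 4 cells of cage h must have product 48, which forces (2,6) = 6.
Cage h has product 48, which forces (3,6) = 2.
Cage h has product 48; hence (4,5) = 1.
Cage h needs product 48, leaving (4,6) = 4.
Column 5 now contains 1, so (5,5) = 3.
Column 6 now contains 4; hence (5,6) = 5.
Row 6 already has 2; hence (6,4) = 4.
Column 6 now contains 4, so (6,6) = 3.
The 4 cells of cage j must have sum 17, which forces (1,3) = 4.
Cage c needs sum 11, so (5,1) = 4.
The only place for 3 in row 1 is (1,1).
3 is placed in column 1, which forces (2,1) = 1.
Row 2 already has 1, which forces (2,4) = 3.
Cage a needs product 15; hence (3,1) = 5.
Row 3 now contains 5, so (3,4) = 1.
5 is placed in column 1, so (6,1) = 6.
Row 3 already has 1; hence (3,3) = 3.
Column 1 already has 6, so (4,1) = 2.
The 4 cells of cage d must have sum 12; hence (4,3) = 5.
Row 4 now contains 2, which forces (4,4) = 6.
Column 4 now contains 6, leaving (5,4) = 2.
Column 3 already has 5, so (6,3) = 1.
The 4 cells of cage j must have sum 17, which forces (1,2) = 2.
Column 4 now contains 2, so (1,4) = 5.
Row 3 now contains 3; hence (3,2) = 6.
Row 4 already has 6; hence (4,2) = 3.
Cage c has sum 11, so (5,2) = 1.
1 is placed in column 3; hence (5,3) = 6.
Row 6 already has 1, so (6,2) = 5.
The full grid is 3 2 4 5 6 1 / 1 4 2 3 5 6 / 5 6 3 1 4 2 / 2 3 5 6 1 4 / 4 1 6 2 3 5 / 6 5 1 4 2 3.

3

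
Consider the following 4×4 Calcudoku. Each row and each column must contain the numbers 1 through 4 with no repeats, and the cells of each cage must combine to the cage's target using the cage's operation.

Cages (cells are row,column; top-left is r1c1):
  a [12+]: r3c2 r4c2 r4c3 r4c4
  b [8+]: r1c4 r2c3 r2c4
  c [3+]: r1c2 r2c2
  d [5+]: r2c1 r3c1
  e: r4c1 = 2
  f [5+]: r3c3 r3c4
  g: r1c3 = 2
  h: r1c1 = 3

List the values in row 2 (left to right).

Cage h is given, leaving r1c1 = 3.
G is a freebie, leaving r1c3 = 2.
Cage e is a single given cell, so r4c1 = 2.
Row 1 now contains 2; hence r1c2 = 1.
1 is placed in row 1, so r1c4 = 4.
Cage c's pair has sum 3, so r2c2 = 2.
The 4 cells of cage a must have sum 12; hence r3c2 = 4.
Column 2 already has 1, so r4c2 = 3.
Row 4 already has 3, leaving r4c4 = 1.
Cage d's pair has sum 5, leaving r2c1 = 4.
The 3 cells of cage b must have sum 8, leaving r2c3 = 1.
1 is placed in column 4, so r2c4 = 3.
Row 3 now contains 4; hence r3c1 = 1.
Cage f needs two cells with sum 5, which forces r3c3 = 3.
1 is placed in column 4, which forces r3c4 = 2.
Row 4 already has 1, so r4c3 = 4.
Filled in: 3 1 2 4 / 4 2 1 3 / 1 4 3 2 / 2 3 4 1.

4 2 1 3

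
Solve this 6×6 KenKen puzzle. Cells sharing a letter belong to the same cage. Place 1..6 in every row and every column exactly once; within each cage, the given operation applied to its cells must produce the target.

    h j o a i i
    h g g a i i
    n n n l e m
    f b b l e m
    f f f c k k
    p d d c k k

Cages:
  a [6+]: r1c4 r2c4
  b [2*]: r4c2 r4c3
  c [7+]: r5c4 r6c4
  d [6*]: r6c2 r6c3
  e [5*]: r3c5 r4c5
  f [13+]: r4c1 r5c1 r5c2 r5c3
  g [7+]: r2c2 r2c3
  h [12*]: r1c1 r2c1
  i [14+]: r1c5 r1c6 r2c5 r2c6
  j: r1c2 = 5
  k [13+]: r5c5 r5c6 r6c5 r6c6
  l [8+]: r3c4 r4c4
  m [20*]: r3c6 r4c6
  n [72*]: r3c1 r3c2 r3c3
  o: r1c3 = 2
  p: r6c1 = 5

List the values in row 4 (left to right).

3 2 1 6 5 4

Cage j is a single given cell; hence r1c2 = 5.
Cage o is a single given cell, which forces r1c3 = 2.
Column 3 now contains 2, which forces r4c3 = 1.
Row 4 now contains 1, which forces r4c5 = 5.
5 is placed in row 4, leaving r4c6 = 4.
Cage p is given, so r6c1 = 5.
Column 5 now contains 5; hence r3c5 = 1.
Column 6 already has 4, leaving r3c6 = 5.
Row 4 now contains 1, leaving r4c2 = 2.
Column 2 now contains 2; hence r6c2 = 1.
Cage l's pair has sum 8, which forces r3c4 = 2.
The 4 cells of cage f must have sum 13; hence r4c1 = 3.
Cage l needs two cells with sum 8; hence r4c4 = 6.
Cage d needs two cells with product 6, so r6c3 = 6.
Cage h's pair has product 12, so r1c1 = 6.
Cage a needs two cells with sum 6, so r1c4 = 1.
Row 1 now contains 1, so r1c6 = 3.
Cage h's pair has product 12, which forces r2c1 = 2.
2 is placed in column 4, so r2c4 = 5.
6 is placed in column 1, leaving r3c1 = 4.
4 is placed in row 3, so r3c3 = 3.
Column 1 already has 2; hence r5c1 = 1.
Column 3 now contains 3, so r5c3 = 5.
Column 6 already has 3, which forces r6c6 = 2.
3 is placed in row 1, which forces r1c5 = 4.
Cage g's pair has sum 7, leaving r2c2 = 3.
Column 3 now contains 3; hence r2c3 = 4.
Cage i has sum 14, so r2c5 = 6.
Cage i has sum 14, so r2c6 = 1.
Row 3 now contains 3, leaving r3c2 = 6.
Cage f has sum 13, so r5c2 = 4.
Row 5 already has 4, leaving r5c4 = 3.
Cage k has sum 13, so r5c5 = 2.
Column 6 already has 2, which forces r5c6 = 6.
Column 4 now contains 3, which forces r6c4 = 4.
The 4 cells of cage k must have sum 13, which forces r6c5 = 3.
Completed grid: 6 5 2 1 4 3 / 2 3 4 5 6 1 / 4 6 3 2 1 5 / 3 2 1 6 5 4 / 1 4 5 3 2 6 / 5 1 6 4 3 2.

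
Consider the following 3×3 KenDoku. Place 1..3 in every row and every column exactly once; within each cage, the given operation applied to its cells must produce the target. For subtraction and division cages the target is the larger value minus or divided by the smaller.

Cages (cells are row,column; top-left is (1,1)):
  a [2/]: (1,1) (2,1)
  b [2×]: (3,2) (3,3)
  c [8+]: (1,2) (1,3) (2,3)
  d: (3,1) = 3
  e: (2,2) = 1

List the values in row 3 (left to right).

Cage c needs sum 8, so (1,2) = 3.
Cage c needs sum 8, which forces (1,3) = 2.
Cage e is given, leaving (2,2) = 1.
Cage c has sum 8, which forces (2,3) = 3.
Cage d is given, which forces (3,1) = 3.
Column 2 now contains 1, which forces (3,2) = 2.
Column 3 already has 2, which forces (3,3) = 1.
Row 1 already has 2, which forces (1,1) = 1.
Row 2 now contains 1, so (2,1) = 2.
Filled in: 1 3 2 / 2 1 3 / 3 2 1.

3 2 1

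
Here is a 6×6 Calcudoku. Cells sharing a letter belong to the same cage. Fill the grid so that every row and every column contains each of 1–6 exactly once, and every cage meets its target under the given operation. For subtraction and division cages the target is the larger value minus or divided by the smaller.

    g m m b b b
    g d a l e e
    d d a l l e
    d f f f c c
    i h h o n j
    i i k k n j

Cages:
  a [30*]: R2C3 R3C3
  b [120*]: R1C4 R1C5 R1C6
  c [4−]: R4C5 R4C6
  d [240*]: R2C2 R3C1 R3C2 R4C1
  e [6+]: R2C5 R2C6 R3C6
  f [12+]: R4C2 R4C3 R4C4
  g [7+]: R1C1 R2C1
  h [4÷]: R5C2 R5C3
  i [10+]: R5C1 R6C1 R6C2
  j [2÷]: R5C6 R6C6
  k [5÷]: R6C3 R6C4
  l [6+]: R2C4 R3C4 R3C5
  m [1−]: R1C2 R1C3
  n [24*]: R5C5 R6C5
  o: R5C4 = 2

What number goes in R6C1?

Cage o is given, which forces R5C4 = 2.
Row 5 needs a 5, and only R5C1 is open for it.
The only place for 3 in row 5 is R5C6.
Cage j needs two cells with quotient 2, which forces R6C6 = 6.
Cage n needs two cells with product 24, so R5C5 = 6.
6 is placed in row 6, so R6C5 = 4.
Cage b has product 120; hence R1C4 = 6.
Column 5 already has 4; hence R1C5 = 5.
Cage b has product 120, leaving R1C6 = 4.
Column 5 now contains 5, so R4C5 = 1.
Row 4 now contains 1, so R4C6 = 5.
Column 5 already has 1, so R2C5 = 3.
Column 5 already has 1, which forces R3C5 = 2.
2 is placed in row 3, so R3C6 = 1.
Cage f has sum 12, so R4C4 = 4.
Row 2 already has 3, which forces R2C4 = 1.
Column 6 already has 1, so R2C6 = 2.
1 is placed in row 3, which forces R3C4 = 3.
Column 4 already has 1, so R6C4 = 5.
5 is placed in row 6, so R6C3 = 1.
The two cells of cage h must have quotient 4, so R5C2 = 1.
1 is placed in column 3, so R5C3 = 4.
Row 1 needs a 1, and only R1C1 is open for it.
The two cells of cage g must have sum 7; hence R2C1 = 6.
Row 2 now contains 6; hence R2C3 = 5.
Column 1 now contains 6, which forces R3C1 = 4.
5 is placed in column 3, which forces R3C3 = 6.
Column 3 now contains 6; hence R4C3 = 2.
The two cells of cage m must have difference 1, which forces R1C2 = 2.
Column 3 now contains 2; hence R1C3 = 3.
Row 2 already has 5, leaving R2C2 = 4.
Row 3 now contains 6, leaving R3C2 = 5.
Row 4 now contains 2; hence R4C1 = 3.
Row 4 now contains 2; hence R4C2 = 6.
3 is placed in column 1, which forces R6C1 = 2.
Column 2 now contains 2, leaving R6C2 = 3.
Completed grid: 1 2 3 6 5 4 / 6 4 5 1 3 2 / 4 5 6 3 2 1 / 3 6 2 4 1 5 / 5 1 4 2 6 3 / 2 3 1 5 4 6.

2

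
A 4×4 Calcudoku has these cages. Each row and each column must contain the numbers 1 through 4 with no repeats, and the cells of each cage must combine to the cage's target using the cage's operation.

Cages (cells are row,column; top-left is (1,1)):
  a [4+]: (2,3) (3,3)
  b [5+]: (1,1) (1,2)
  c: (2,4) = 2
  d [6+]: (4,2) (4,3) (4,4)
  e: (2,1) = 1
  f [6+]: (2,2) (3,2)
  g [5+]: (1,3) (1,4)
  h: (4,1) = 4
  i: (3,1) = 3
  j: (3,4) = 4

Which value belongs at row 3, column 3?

1

Cage e is a single given cell, which forces (2,1) = 1.
Row 2 now contains 1, so (2,3) = 3.
Cage c is given, leaving (2,4) = 2.
Cage i is given; hence (3,1) = 3.
Column 3 now contains 3; hence (3,3) = 1.
Cage j is given, which forces (3,4) = 4.
H is a freebie; hence (4,1) = 4.
Column 3 already has 1, leaving (4,3) = 2.
Column 1 already has 4, so (1,1) = 2.
The two cells of cage b must have sum 5, so (1,2) = 3.
2 is placed in column 3, leaving (1,3) = 4.
The two cells of cage g must have sum 5, which forces (1,4) = 1.
2 is placed in row 2, so (2,2) = 4.
4 is placed in row 3, which forces (3,2) = 2.
Column 2 now contains 3, which forces (4,2) = 1.
1 is placed in column 4, which forces (4,4) = 3.
Filled in: 2 3 4 1 / 1 4 3 2 / 3 2 1 4 / 4 1 2 3.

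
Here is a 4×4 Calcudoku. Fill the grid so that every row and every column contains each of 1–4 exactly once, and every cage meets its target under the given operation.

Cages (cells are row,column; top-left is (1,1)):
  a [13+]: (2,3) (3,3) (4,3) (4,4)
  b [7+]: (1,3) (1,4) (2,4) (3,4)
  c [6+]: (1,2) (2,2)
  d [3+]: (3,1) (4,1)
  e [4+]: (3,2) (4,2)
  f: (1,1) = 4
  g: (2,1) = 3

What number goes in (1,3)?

Cage f is a single given cell, so (1,1) = 4.
Row 1 already has 4; hence (1,2) = 2.
Cage b needs sum 7; hence (1,3) = 1.
2 is placed in row 1; hence (1,4) = 3.
Cage g is a single given cell; hence (2,1) = 3.
Column 2 already has 2, so (2,2) = 4.
4 is placed in row 2, so (2,3) = 2.
2 is placed in row 2; hence (2,4) = 1.
1 is placed in column 4, leaving (3,4) = 2.
2 is placed in column 3, leaving (4,3) = 3.
Cage a needs sum 13, so (4,4) = 4.
Row 3 already has 2, which forces (3,1) = 1.
Cage e needs two cells with sum 4; hence (3,2) = 3.
Column 3 now contains 3, leaving (3,3) = 4.
The two cells of cage d must have sum 3; hence (4,1) = 2.
3 is placed in row 4, so (4,2) = 1.
Filled in: 4 2 1 3 / 3 4 2 1 / 1 3 4 2 / 2 1 3 4.

1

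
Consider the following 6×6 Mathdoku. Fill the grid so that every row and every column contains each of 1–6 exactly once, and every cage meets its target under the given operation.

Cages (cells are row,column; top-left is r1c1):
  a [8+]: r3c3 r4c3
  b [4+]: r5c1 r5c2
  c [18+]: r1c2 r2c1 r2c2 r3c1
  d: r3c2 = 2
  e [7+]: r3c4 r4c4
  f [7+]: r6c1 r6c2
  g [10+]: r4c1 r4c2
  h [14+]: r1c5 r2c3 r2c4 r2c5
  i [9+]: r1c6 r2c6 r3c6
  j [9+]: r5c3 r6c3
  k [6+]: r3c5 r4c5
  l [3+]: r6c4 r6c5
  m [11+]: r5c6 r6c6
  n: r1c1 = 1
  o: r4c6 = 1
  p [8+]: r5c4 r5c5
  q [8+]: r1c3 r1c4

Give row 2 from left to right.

Cage n is a single given cell, leaving r1c1 = 1.
Cage d is a single given cell; hence r3c2 = 2.
Cage o is given, leaving r4c6 = 1.
Column 1 already has 1, leaving r5c1 = 3.
Row 5 already has 3; hence r5c2 = 1.
The only place for 4 in row 5 is r5c3.
The two cells of cage j must have sum 9, which forces r6c3 = 5.
5 is placed in row 6, so r6c6 = 6.
The two cells of cage a must have sum 8, which forces r3c3 = 6.
Cage a's pair has sum 8, which forces r4c3 = 2.
Row 4 already has 2, leaving r4c5 = 5.
Column 6 already has 6, which forces r5c6 = 5.
Cage f's pair has sum 7, so r6c1 = 4.
5 is placed in row 6; hence r6c2 = 3.
Column 3 already has 2, which forces r1c3 = 3.
Cage q's pair has sum 8; hence r1c4 = 5.
The 4 cells of cage c must have sum 18, so r2c1 = 2.
3 is placed in column 3, leaving r2c3 = 1.
Column 1 now contains 4; hence r3c1 = 5.
Cage k's pair has sum 6, which forces r3c5 = 1.
Column 1 now contains 4, leaving r4c1 = 6.
The two cells of cage g must have sum 10; hence r4c2 = 4.
Row 4 now contains 4, leaving r4c4 = 3.
Column 5 already has 1, leaving r6c5 = 2.
5 is placed in row 1, leaving r1c2 = 6.
6 is placed in row 1, so r1c5 = 4.
The 3 cells of cage i must have sum 9, leaving r1c6 = 2.
The 4 cells of cage c must have sum 18, so r2c2 = 5.
Cage h has sum 14, so r2c5 = 3.
3 is placed in row 2, so r2c6 = 4.
Column 4 now contains 3; hence r3c4 = 4.
Column 6 already has 4, leaving r3c6 = 3.
The two cells of cage p must have sum 8, which forces r5c4 = 2.
Column 5 already has 2; hence r5c5 = 6.
Row 6 already has 2, leaving r6c4 = 1.
Row 2 now contains 4, which forces r2c4 = 6.
Completed grid: 1 6 3 5 4 2 / 2 5 1 6 3 4 / 5 2 6 4 1 3 / 6 4 2 3 5 1 / 3 1 4 2 6 5 / 4 3 5 1 2 6.

2 5 1 6 3 4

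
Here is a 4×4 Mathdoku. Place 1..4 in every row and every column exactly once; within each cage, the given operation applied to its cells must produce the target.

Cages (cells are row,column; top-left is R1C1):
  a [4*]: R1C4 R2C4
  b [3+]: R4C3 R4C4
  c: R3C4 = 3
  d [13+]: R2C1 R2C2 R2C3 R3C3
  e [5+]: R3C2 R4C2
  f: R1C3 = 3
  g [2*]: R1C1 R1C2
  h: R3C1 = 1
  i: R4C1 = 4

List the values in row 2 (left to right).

3 4 2 1

Cage f is given; hence R1C3 = 3.
3 is placed in column 3, which forces R2C3 = 2.
H is a freebie, leaving R3C1 = 1.
Cage d needs sum 13; hence R3C3 = 4.
C is a freebie, leaving R3C4 = 3.
I is a freebie, so R4C1 = 4.
Column 3 already has 2, leaving R4C3 = 1.
Row 4 already has 1; hence R4C4 = 2.
Column 1 now contains 1, which forces R1C1 = 2.
Cage g needs two cells with product 2, so R1C2 = 1.
Row 1 now contains 1, which forces R1C4 = 4.
4 is placed in column 1, leaving R2C1 = 3.
Cage d needs sum 13, which forces R2C2 = 4.
Column 4 already has 4, so R2C4 = 1.
3 is placed in row 3, so R3C2 = 2.
Row 4 now contains 2; hence R4C2 = 3.
The full grid is 2 1 3 4 / 3 4 2 1 / 1 2 4 3 / 4 3 1 2.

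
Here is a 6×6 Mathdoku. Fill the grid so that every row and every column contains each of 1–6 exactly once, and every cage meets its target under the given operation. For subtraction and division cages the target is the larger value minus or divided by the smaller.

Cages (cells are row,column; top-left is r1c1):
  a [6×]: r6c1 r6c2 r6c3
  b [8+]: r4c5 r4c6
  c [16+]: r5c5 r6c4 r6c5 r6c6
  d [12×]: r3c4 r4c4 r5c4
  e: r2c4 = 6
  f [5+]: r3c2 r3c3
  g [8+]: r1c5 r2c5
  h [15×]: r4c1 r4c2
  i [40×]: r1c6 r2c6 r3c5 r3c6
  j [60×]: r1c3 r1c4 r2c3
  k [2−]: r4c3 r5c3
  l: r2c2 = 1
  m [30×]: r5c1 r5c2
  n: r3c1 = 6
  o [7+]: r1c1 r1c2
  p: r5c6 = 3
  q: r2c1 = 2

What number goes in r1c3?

6

Cage q is given, leaving r2c1 = 2.
Cage l is a single given cell, so r2c2 = 1.
Cage e is a single given cell, so r2c4 = 6.
Cage n is a single given cell, which forces r3c1 = 6.
Column 1 already has 6, which forces r5c1 = 5.
5 is placed in row 5, which forces r5c2 = 6.
P is a freebie, which forces r5c6 = 3.
Column 1 now contains 5, leaving r4c1 = 3.
The two cells of cage h must have product 15, which forces r4c2 = 5.
Column 1 already has 3; hence r6c1 = 1.
Column 1 already has 3; hence r1c1 = 4.
Cage o's pair has sum 7, so r1c2 = 3.
3 is placed in row 1, so r1c5 = 5.
Column 5 now contains 5, leaving r2c5 = 3.
Cage d needs product 12; hence r3c4 = 3.
Column 2 already has 3; hence r6c2 = 2.
2 is placed in row 6, so r6c3 = 3.
Row 1 now contains 5, leaving r1c3 = 6.
Row 1 now contains 5; hence r1c4 = 2.
Row 1 already has 2, leaving r1c6 = 1.
The 3 cells of cage j must have product 60, leaving r2c3 = 5.
Row 2 already has 5; hence r2c6 = 4.
Column 2 now contains 2, which forces r3c2 = 4.
Cage f's pair has sum 5; hence r3c3 = 1.
1 is placed in row 3, leaving r3c5 = 2.
Row 3 now contains 2, leaving r3c6 = 5.
Column 5 now contains 2, leaving r4c5 = 6.
Row 4 now contains 6, so r4c6 = 2.
The 4 cells of cage c must have sum 16; hence r5c5 = 1.
Column 5 already has 6, leaving r6c5 = 4.
5 is placed in column 6, so r6c6 = 6.
Row 4 already has 2; hence r4c3 = 4.
Cage d has product 12; hence r4c4 = 1.
The two cells of cage k must have difference 2, which forces r5c3 = 2.
1 is placed in row 5, which forces r5c4 = 4.
Row 6 already has 4; hence r6c4 = 5.
The full grid is 4 3 6 2 5 1 / 2 1 5 6 3 4 / 6 4 1 3 2 5 / 3 5 4 1 6 2 / 5 6 2 4 1 3 / 1 2 3 5 4 6.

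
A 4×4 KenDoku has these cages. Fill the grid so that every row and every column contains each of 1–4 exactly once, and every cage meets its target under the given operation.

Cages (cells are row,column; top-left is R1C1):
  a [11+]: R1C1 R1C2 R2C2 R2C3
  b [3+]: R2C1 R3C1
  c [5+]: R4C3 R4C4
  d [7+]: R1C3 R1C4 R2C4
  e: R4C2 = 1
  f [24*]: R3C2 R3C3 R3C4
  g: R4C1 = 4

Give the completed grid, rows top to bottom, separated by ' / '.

3 4 2 1 / 2 3 1 4 / 1 2 4 3 / 4 1 3 2

Cage g is a single given cell; hence R4C1 = 4.
E is a freebie, which forces R4C2 = 1.
Row 3 needs a 1, and only R3C1 is open for it.
Column 1 now contains 1, so R2C1 = 2.
Column 1 now contains 2, so R1C1 = 3.
Cage a has sum 11; hence R1C2 = 4.
The 4 cells of cage a must have sum 11, leaving R2C2 = 3.
Cage a has sum 11, so R2C3 = 1.
Row 2 already has 1, so R2C4 = 4.
3 is placed in column 2; hence R3C2 = 2.
2 is placed in row 3, which forces R3C4 = 3.
3 is placed in column 4, leaving R4C4 = 2.
Column 3 already has 1, leaving R1C3 = 2.
Column 4 now contains 2, so R1C4 = 1.
Row 3 already has 3, which forces R3C3 = 4.
Row 4 now contains 2; hence R4C3 = 3.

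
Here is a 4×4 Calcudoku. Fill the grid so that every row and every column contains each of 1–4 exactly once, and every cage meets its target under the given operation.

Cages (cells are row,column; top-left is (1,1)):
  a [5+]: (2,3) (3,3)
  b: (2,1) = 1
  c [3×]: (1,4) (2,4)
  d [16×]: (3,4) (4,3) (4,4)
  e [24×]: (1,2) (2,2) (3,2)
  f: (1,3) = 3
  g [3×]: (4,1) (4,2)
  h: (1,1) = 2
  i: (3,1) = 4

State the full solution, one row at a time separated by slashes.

2 4 3 1 / 1 2 4 3 / 4 3 1 2 / 3 1 2 4

Cage h is a single given cell, so (1,1) = 2.
F is a freebie, which forces (1,3) = 3.
3 is placed in row 1, leaving (1,4) = 1.
Cage b is given, so (2,1) = 1.
Column 4 now contains 1, leaving (2,4) = 3.
I is a freebie; hence (3,1) = 4.
4 is placed in row 3, so (3,4) = 2.
1 is placed in column 1, so (4,1) = 3.
Row 4 already has 3, which forces (4,2) = 1.
Column 4 now contains 1, which forces (4,4) = 4.
3 is placed in row 1, leaving (1,2) = 4.
Cage e needs product 24, so (2,2) = 2.
Cage a's pair has sum 5, leaving (2,3) = 4.
2 is placed in row 3, leaving (3,2) = 3.
2 is placed in row 3, so (3,3) = 1.
Row 4 already has 4; hence (4,3) = 2.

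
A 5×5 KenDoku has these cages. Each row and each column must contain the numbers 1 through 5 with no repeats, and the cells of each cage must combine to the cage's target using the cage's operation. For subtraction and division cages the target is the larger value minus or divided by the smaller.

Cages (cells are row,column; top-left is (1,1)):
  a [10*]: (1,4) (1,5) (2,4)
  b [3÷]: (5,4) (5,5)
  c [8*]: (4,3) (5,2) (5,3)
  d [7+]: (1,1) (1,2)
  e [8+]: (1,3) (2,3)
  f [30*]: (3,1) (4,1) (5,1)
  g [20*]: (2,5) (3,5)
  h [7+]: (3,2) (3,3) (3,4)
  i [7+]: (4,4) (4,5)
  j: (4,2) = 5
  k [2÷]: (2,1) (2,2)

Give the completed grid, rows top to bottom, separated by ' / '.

4 3 5 1 2 / 1 2 3 5 4 / 3 1 4 2 5 / 2 5 1 4 3 / 5 4 2 3 1

J is a freebie, so (4,2) = 5.
The only place for 3 in row 2 is (2,3).
Column 3 now contains 3, which forces (1,3) = 5.
Cage a needs product 10; hence (2,4) = 5.
Row 2 now contains 5; hence (2,5) = 4.
4 is placed in column 5, leaving (3,5) = 5.
4 is placed in column 5; hence (4,5) = 3.
Column 5 now contains 3, which forces (5,5) = 1.
Cage a needs product 10, leaving (1,4) = 1.
1 is placed in column 5, which forces (1,5) = 2.
The 3 cells of cage f must have product 30; hence (3,1) = 3.
Row 4 already has 3; hence (4,1) = 2.
Cage c has product 8, which forces (4,3) = 1.
Row 4 already has 3, which forces (4,4) = 4.
Cage f needs product 30, so (5,1) = 5.
Row 5 now contains 1, so (5,4) = 3.
3 is placed in column 1, which forces (1,1) = 4.
Cage d's pair has sum 7; hence (1,2) = 3.
Column 1 already has 2, leaving (2,1) = 1.
Cage k needs two cells with quotient 2, which forces (2,2) = 2.
Cage h needs sum 7; hence (3,2) = 1.
Cage h has sum 7, leaving (3,3) = 4.
4 is placed in column 4, which forces (3,4) = 2.
Column 2 now contains 2, leaving (5,2) = 4.
Column 3 already has 4, leaving (5,3) = 2.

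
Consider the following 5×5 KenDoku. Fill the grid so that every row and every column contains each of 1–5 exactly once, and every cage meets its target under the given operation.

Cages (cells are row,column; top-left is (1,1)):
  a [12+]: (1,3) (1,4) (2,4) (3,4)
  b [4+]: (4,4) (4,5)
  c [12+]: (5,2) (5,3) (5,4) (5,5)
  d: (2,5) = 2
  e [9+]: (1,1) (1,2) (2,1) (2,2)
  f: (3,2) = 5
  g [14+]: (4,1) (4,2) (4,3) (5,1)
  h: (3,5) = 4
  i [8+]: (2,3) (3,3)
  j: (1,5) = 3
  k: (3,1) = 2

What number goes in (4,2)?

Cage j is a single given cell, which forces (1,5) = 3.
D is a freebie; hence (2,5) = 2.
K is a freebie, so (3,1) = 2.
Cage f is a single given cell, so (3,2) = 5.
5 is placed in row 3, leaving (3,3) = 3.
H is a freebie; hence (3,5) = 4.
3 is placed in column 5, which forces (4,5) = 1.
Column 5 now contains 1, leaving (5,5) = 5.
3 is placed in column 3, which forces (2,3) = 5.
5 is placed in row 2, so (2,4) = 4.
Row 3 now contains 4, leaving (3,4) = 1.
1 is placed in row 4, which forces (4,4) = 3.
1 is placed in column 4; hence (5,4) = 2.
The 4 cells of cage a must have sum 12, so (1,3) = 2.
Column 4 already has 2, which forces (1,4) = 5.
The 4 cells of cage g must have sum 14; hence (4,1) = 5.
Column 3 already has 2, which forces (4,3) = 4.
Cage g has sum 14, leaving (5,1) = 3.
4 is placed in column 3, leaving (5,3) = 1.
Cage e has sum 9; hence (1,1) = 4.
The 4 cells of cage e must have sum 9, leaving (1,2) = 1.
Column 1 already has 3, so (2,1) = 1.
The 4 cells of cage e must have sum 9, so (2,2) = 3.
4 is placed in row 4, which forces (4,2) = 2.
Row 5 now contains 1; hence (5,2) = 4.
Filled in: 4 1 2 5 3 / 1 3 5 4 2 / 2 5 3 1 4 / 5 2 4 3 1 / 3 4 1 2 5.

2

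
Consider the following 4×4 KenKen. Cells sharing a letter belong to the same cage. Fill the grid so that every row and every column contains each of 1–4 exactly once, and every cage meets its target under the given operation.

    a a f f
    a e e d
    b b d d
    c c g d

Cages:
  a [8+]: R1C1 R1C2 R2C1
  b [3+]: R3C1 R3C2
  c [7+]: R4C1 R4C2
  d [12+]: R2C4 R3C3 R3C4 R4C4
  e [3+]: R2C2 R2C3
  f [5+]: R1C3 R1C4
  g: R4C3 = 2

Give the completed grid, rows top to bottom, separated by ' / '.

1 4 3 2 / 3 2 1 4 / 2 1 4 3 / 4 3 2 1

Cage g is a single given cell, leaving R4C3 = 2.
The two cells of cage e must have sum 3; hence R2C2 = 2.
Column 3 already has 2, so R2C3 = 1.
2 is placed in column 2, so R3C2 = 1.
1 is placed in row 3, leaving R3C1 = 2.
Row 3 now contains 2, so R3C4 = 3.
2 is placed in column 1, leaving R1C1 = 1.
Row 1 now contains 1, leaving R1C4 = 2.
Column 4 now contains 3, leaving R2C4 = 4.
Row 3 already has 3, leaving R3C3 = 4.
The 4 cells of cage d must have sum 12; hence R4C4 = 1.
Cage a needs sum 8, so R1C2 = 4.
Column 3 already has 4, so R1C3 = 3.
Row 2 already has 4; hence R2C1 = 3.
Column 1 now contains 3, which forces R4C1 = 4.
Column 2 already has 4; hence R4C2 = 3.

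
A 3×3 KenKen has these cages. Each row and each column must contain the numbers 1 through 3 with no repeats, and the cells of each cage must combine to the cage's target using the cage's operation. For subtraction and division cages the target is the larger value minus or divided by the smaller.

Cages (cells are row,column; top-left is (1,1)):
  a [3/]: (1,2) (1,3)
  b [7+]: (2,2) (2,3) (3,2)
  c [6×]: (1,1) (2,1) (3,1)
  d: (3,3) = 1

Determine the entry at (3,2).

2

Cage d is given, which forces (3,3) = 1.
Cage a needs two cells with quotient 3; hence (1,2) = 1.
1 is placed in column 3, so (1,3) = 3.
1 is placed in column 2, so (2,2) = 3.
Column 3 already has 3, which forces (2,3) = 2.
Column 2 already has 3, leaving (3,2) = 2.
3 is placed in row 1, so (1,1) = 2.
Row 2 now contains 2, so (2,1) = 1.
Row 3 now contains 2, which forces (3,1) = 3.
Filled in: 2 1 3 / 1 3 2 / 3 2 1.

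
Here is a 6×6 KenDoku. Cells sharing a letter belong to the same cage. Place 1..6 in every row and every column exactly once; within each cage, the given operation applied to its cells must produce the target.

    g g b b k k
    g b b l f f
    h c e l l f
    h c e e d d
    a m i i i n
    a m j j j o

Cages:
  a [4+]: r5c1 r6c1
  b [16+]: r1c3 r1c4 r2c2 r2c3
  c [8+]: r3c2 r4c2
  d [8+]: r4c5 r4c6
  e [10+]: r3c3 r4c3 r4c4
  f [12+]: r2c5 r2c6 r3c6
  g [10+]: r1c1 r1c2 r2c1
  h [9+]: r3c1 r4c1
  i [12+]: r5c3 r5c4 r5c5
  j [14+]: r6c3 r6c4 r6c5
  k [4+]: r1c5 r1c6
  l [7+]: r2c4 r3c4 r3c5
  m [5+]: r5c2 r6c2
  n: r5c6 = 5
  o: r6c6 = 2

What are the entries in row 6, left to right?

N is a freebie, leaving r5c6 = 5.
Cage o is given; hence r6c6 = 2.
Row 5 needs a 3, and only r5c1 is open for it.
3 is placed in column 1; hence r6c1 = 1.
In row 5, 1 can only go at r5c2, so r5c2 = 1.
Cage m's pair has sum 5, which forces r6c2 = 4.
Column 1 needs a 6, and only r1c1 is open for it.
Cage g needs sum 10, leaving r1c2 = 2.
Cage g needs sum 10, which forces r2c1 = 2.
In column 2, 6 can only go at r2c2, so r2c2 = 6.
Cage f needs sum 12, which forces r2c5 = 5.
5 is placed in column 5, leaving r4c5 = 2.
Cage d's pair has sum 8, so r4c6 = 6.
The only place for 6 in row 3 is r3c3.
Row 3 needs a 2, and only r3c4 is open for it.
Cage i has sum 12; hence r5c3 = 2.
In row 3, 1 can only go at r3c5, so r3c5 = 1.
1 is placed in column 5; hence r1c5 = 3.
The two cells of cage k must have sum 4; hence r1c6 = 1.
Cage l has sum 7, which forces r2c4 = 4.
Row 2 now contains 4, leaving r2c6 = 3.
Column 6 now contains 3, which forces r3c6 = 4.
Column 4 now contains 4, so r5c4 = 6.
Row 5 now contains 6, so r5c5 = 4.
Column 5 now contains 3, so r6c5 = 6.
Cage b has sum 16, so r1c3 = 4.
Column 4 now contains 4; hence r1c4 = 5.
Row 2 now contains 3, so r2c3 = 1.
4 is placed in row 3, which forces r3c1 = 5.
Row 3 already has 5, which forces r3c2 = 3.
Cage h needs two cells with sum 9, which forces r4c1 = 4.
Column 2 already has 3, which forces r4c2 = 5.
Column 3 now contains 1; hence r4c3 = 3.
Row 4 now contains 3; hence r4c4 = 1.
3 is placed in column 3, leaving r6c3 = 5.
Column 4 now contains 5; hence r6c4 = 3.
Completed grid: 6 2 4 5 3 1 / 2 6 1 4 5 3 / 5 3 6 2 1 4 / 4 5 3 1 2 6 / 3 1 2 6 4 5 / 1 4 5 3 6 2.

1 4 5 3 6 2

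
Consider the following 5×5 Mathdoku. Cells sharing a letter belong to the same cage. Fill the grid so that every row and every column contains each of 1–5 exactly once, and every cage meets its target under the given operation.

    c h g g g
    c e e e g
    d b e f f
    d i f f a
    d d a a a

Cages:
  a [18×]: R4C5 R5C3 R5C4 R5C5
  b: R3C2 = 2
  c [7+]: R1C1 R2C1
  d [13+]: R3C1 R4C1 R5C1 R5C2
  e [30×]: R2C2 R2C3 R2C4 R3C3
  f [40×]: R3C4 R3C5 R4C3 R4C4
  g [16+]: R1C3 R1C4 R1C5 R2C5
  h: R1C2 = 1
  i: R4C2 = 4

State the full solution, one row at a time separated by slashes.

2 1 4 3 5 / 5 3 1 2 4 / 3 2 5 4 1 / 1 4 2 5 3 / 4 5 3 1 2

Cage h is a single given cell; hence R1C2 = 1.
B is a freebie, leaving R3C2 = 2.
Cage i is given; hence R4C2 = 4.
Cage a has product 18; hence R4C5 = 3.
The only place for 4 in row 5 is R5C1.
The only place for 4 in row 2 is R2C5.
Cage g needs sum 16, so R1C5 = 5.
Cage f needs product 40, which forces R3C4 = 4.
Column 5 now contains 5; hence R3C5 = 1.
1 is placed in column 5, which forces R5C5 = 2.
5 is placed in row 1, so R1C1 = 2.
Cage g needs sum 16; hence R1C3 = 4.
Column 4 already has 4, so R1C4 = 3.
Cage c needs two cells with sum 7; hence R2C1 = 5.
5 is placed in row 2; hence R2C2 = 3.
Column 1 already has 5; hence R3C1 = 3.
Row 3 now contains 3, leaving R3C3 = 5.
The 4 cells of cage d must have sum 13; hence R4C1 = 1.
5 is placed in column 3; hence R4C3 = 2.
Row 4 already has 2, which forces R4C4 = 5.
Column 2 now contains 3; hence R5C2 = 5.
Column 4 already has 3, so R5C4 = 1.
Column 3 already has 2, leaving R2C3 = 1.
1 is placed in column 4, leaving R2C4 = 2.
Row 5 already has 1, leaving R5C3 = 3.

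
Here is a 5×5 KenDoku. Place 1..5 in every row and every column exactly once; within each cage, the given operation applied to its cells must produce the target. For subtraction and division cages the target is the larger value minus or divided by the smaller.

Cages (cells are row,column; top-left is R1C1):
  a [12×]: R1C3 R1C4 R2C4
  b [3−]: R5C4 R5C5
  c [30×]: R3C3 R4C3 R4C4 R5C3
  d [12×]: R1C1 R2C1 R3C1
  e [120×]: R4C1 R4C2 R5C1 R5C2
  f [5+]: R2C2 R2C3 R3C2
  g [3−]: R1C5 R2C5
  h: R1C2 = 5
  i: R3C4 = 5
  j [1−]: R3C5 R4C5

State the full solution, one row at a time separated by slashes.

Cage h is a single given cell, so R1C2 = 5.
I is a freebie, which forces R3C4 = 5.
Row 2 needs a 5, and only R2C5 is open for it.
Cage g needs two cells with difference 3, which forces R1C5 = 2.
Row 2 needs a 2, and only R2C3 is open for it.
Cage f needs sum 5, which forces R2C2 = 1.
The 3 cells of cage f must have sum 5, so R3C2 = 2.
Cage c needs product 30, so R4C4 = 2.
Cage e needs product 120, leaving R4C1 = 5.
Cage e has product 120, which forces R5C1 = 2.
The 4 cells of cage c must have product 30, which forces R5C3 = 5.
The only place for 1 in row 4 is R4C3.
Cage a has product 12, so R1C4 = 1.
1 is placed in column 3, which forces R3C3 = 3.
3 is placed in row 3, which forces R3C5 = 4.
Column 5 already has 4; hence R4C5 = 3.
Column 4 now contains 1, which forces R5C4 = 4.
Column 5 already has 4, leaving R5C5 = 1.
Column 3 already has 3, which forces R1C3 = 4.
Column 4 now contains 4, which forces R2C4 = 3.
4 is placed in row 3, so R3C1 = 1.
Row 4 now contains 3, which forces R4C2 = 4.
4 is placed in row 5, leaving R5C2 = 3.
Row 1 now contains 4, leaving R1C1 = 3.
3 is placed in row 2, which forces R2C1 = 4.

3 5 4 1 2 / 4 1 2 3 5 / 1 2 3 5 4 / 5 4 1 2 3 / 2 3 5 4 1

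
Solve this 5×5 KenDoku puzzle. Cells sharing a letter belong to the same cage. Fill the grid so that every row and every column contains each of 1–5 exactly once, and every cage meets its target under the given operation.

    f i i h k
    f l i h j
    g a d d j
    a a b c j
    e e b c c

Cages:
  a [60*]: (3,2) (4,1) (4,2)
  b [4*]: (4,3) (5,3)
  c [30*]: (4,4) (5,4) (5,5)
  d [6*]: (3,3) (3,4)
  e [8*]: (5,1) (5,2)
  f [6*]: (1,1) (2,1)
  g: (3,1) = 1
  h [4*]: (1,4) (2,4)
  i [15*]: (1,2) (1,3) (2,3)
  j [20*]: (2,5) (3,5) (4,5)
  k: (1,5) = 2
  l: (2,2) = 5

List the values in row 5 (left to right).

4 2 1 5 3

K is a freebie; hence (1,5) = 2.
L is a freebie, so (2,2) = 5.
Cage g is given, so (3,1) = 1.
Row 1 already has 2, leaving (1,1) = 3.
Row 1 now contains 3; hence (1,2) = 1.
The 3 cells of cage i must have product 15; hence (1,3) = 5.
Row 1 already has 1; hence (1,4) = 4.
The two cells of cage f must have product 6, so (2,1) = 2.
Column 4 already has 4, leaving (2,4) = 1.
Row 2 now contains 1, so (2,5) = 4.
Column 5 already has 4, which forces (3,5) = 5.
Cage a needs product 60, which forces (4,1) = 5.
Column 5 already has 5, so (4,5) = 1.
Column 1 now contains 2; hence (5,1) = 4.
4 is placed in row 5, leaving (5,2) = 2.
4 is placed in row 5; hence (5,3) = 1.
Column 5 already has 5, which forces (5,5) = 3.
Row 2 now contains 1, leaving (2,3) = 3.
Column 3 already has 3, leaving (3,3) = 2.
Row 3 already has 2, so (3,4) = 3.
Row 4 already has 1, leaving (4,3) = 4.
The 3 cells of cage c must have product 30, so (4,4) = 2.
Row 5 already has 3, leaving (5,4) = 5.
3 is placed in row 3; hence (3,2) = 4.
4 is placed in row 4, leaving (4,2) = 3.
Filled in: 3 1 5 4 2 / 2 5 3 1 4 / 1 4 2 3 5 / 5 3 4 2 1 / 4 2 1 5 3.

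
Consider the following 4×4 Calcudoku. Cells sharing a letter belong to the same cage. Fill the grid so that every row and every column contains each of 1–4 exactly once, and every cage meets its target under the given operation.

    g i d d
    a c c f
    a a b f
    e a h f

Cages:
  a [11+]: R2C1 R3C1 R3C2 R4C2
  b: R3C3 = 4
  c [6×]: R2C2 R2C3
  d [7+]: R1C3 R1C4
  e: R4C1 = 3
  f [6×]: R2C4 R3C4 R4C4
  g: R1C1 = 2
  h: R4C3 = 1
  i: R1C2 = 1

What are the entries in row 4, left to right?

3 4 1 2

Cage g is a single given cell, so R1C1 = 2.
Cage i is a single given cell, so R1C2 = 1.
B is a freebie; hence R3C3 = 4.
Cage e is given, which forces R4C1 = 3.
Cage h is given, so R4C3 = 1.
Row 4 already has 1, so R4C4 = 2.
Column 3 now contains 4; hence R1C3 = 3.
Cage d's pair has sum 7, so R1C4 = 4.
Cage a needs sum 11, leaving R2C1 = 4.
3 is placed in column 3; hence R2C3 = 2.
Column 1 now contains 3, leaving R3C1 = 1.
Cage a needs sum 11, so R3C2 = 2.
Row 3 now contains 1, which forces R3C4 = 3.
2 is placed in row 4, leaving R4C2 = 4.
2 is placed in row 2, so R2C2 = 3.
Column 4 already has 3, leaving R2C4 = 1.
Filled in: 2 1 3 4 / 4 3 2 1 / 1 2 4 3 / 3 4 1 2.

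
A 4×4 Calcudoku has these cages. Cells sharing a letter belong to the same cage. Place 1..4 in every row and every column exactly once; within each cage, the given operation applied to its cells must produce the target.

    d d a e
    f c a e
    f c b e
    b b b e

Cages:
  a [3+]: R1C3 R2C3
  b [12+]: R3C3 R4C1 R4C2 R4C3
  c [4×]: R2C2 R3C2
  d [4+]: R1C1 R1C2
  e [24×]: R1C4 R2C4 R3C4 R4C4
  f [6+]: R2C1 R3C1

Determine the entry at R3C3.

In row 1, 4 can only go at R1C4, so R1C4 = 4.
In row 1, 2 can only go at R1C3, so R1C3 = 2.
Column 3 already has 2, which forces R2C3 = 1.
Row 2 already has 1, leaving R2C2 = 4.
The two cells of cage c must have product 4, which forces R3C2 = 1.
Cage d's pair has sum 4, so R1C1 = 1.
1 is placed in column 2, so R1C2 = 3.
Row 2 already has 4, so R2C1 = 2.
2 is placed in row 2; hence R2C4 = 3.
The two cells of cage f must have sum 6, which forces R3C1 = 4.
Cage b needs sum 12, leaving R3C3 = 3.
Column 4 already has 3; hence R3C4 = 2.
2 is placed in column 1, which forces R4C1 = 3.
Column 2 now contains 3; hence R4C2 = 2.
The 4 cells of cage b must have sum 12, leaving R4C3 = 4.
The 4 cells of cage e must have product 24, which forces R4C4 = 1.
Completed grid: 1 3 2 4 / 2 4 1 3 / 4 1 3 2 / 3 2 4 1.

3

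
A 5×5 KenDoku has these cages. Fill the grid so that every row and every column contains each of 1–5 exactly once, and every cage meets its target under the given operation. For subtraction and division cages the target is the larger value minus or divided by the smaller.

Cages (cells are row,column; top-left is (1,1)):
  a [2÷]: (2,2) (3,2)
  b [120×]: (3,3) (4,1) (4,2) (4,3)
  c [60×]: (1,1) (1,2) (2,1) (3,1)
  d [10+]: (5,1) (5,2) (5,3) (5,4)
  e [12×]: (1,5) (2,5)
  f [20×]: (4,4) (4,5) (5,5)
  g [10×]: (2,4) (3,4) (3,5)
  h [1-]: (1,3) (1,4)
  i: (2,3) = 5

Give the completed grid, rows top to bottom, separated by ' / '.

Cage i is a single given cell, which forces (2,3) = 5.
In row 5, 5 can only go at (5,5), so (5,5) = 5.
Cage g needs product 10, so (3,4) = 5.
The only place for 2 in column 5 is (3,5).
Cage a needs two cells with quotient 2, leaving (2,2) = 2.
Cage g has product 10; hence (2,4) = 1.
1 is placed in column 4, leaving (4,4) = 4.
Row 4 already has 4, which forces (4,5) = 1.
Cage b has product 120, which forces (3,3) = 4.
4 is placed in row 3, which forces (3,2) = 1.
Cage c has product 60; hence (1,1) = 1.
Cage c has product 60, which forces (1,2) = 5.
Cage c has product 60; hence (2,1) = 4.
Row 2 already has 4, leaving (2,5) = 3.
Row 3 now contains 1, leaving (3,1) = 3.
5 is placed in column 2, so (4,2) = 3.
3 is placed in row 4, leaving (4,3) = 2.
Column 1 already has 3, which forces (5,1) = 2.
Column 2 already has 3; hence (5,2) = 4.
Row 5 already has 2, which forces (5,4) = 3.
Column 3 already has 2, so (1,3) = 3.
Column 4 already has 3, so (1,4) = 2.
Column 5 already has 3, leaving (1,5) = 4.
Row 4 now contains 2; hence (4,1) = 5.
Row 5 already has 3, which forces (5,3) = 1.

1 5 3 2 4 / 4 2 5 1 3 / 3 1 4 5 2 / 5 3 2 4 1 / 2 4 1 3 5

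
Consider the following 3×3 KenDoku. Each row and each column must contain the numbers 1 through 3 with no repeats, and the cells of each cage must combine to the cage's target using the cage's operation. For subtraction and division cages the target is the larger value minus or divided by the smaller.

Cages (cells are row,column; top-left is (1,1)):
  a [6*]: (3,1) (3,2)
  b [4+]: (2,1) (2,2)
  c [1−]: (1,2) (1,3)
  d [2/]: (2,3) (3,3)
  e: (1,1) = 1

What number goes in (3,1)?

2

Cage e is given; hence (1,1) = 1.
1 is placed in column 1, so (2,1) = 3.
Row 2 now contains 3, so (2,2) = 1.
Row 2 already has 1; hence (2,3) = 2.
Column 1 now contains 3, leaving (3,1) = 2.
Row 3 now contains 2, leaving (3,2) = 3.
Column 3 already has 2, leaving (3,3) = 1.
Column 2 now contains 3; hence (1,2) = 2.
Column 3 already has 2; hence (1,3) = 3.
Filled in: 1 2 3 / 3 1 2 / 2 3 1.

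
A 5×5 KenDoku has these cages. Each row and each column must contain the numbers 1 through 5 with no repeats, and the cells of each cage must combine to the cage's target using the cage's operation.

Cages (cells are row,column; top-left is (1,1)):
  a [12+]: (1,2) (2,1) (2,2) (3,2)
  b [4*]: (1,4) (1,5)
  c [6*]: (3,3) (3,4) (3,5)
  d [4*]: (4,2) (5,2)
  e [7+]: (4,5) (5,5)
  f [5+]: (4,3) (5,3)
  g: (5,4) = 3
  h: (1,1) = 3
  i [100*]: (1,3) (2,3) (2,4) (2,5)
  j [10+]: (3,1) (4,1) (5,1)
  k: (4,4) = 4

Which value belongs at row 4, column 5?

Cage h is a single given cell, leaving (1,1) = 3.
Cage i needs product 100, leaving (1,3) = 5.
K is a freebie, leaving (4,4) = 4.
Cage g is given; hence (5,4) = 3.
Column 4 already has 4, so (1,4) = 1.
The two cells of cage b must have product 4, so (1,5) = 4.
Column 4 already has 1, so (2,4) = 5.
Row 2 already has 5; hence (2,5) = 1.
Column 4 already has 1; hence (3,4) = 2.
2 is placed in row 3, so (3,5) = 3.
4 is placed in row 4, which forces (4,2) = 1.
1 is placed in row 4, which forces (4,3) = 3.
Cage d needs two cells with product 4, so (5,2) = 4.
4 is placed in row 5, which forces (5,3) = 2.
2 is placed in row 5, leaving (5,5) = 5.
Row 1 now contains 4, leaving (1,2) = 2.
Cage a has sum 12, which forces (2,1) = 2.
Cage a has sum 12, so (2,2) = 3.
1 is placed in row 2, leaving (2,3) = 4.
Cage j has sum 10, which forces (3,1) = 4.
Column 2 already has 4, leaving (3,2) = 5.
3 is placed in row 3; hence (3,3) = 1.
1 is placed in row 4, which forces (4,1) = 5.
Column 5 already has 5, which forces (4,5) = 2.
Row 5 now contains 5, which forces (5,1) = 1.
The full grid is 3 2 5 1 4 / 2 3 4 5 1 / 4 5 1 2 3 / 5 1 3 4 2 / 1 4 2 3 5.

2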